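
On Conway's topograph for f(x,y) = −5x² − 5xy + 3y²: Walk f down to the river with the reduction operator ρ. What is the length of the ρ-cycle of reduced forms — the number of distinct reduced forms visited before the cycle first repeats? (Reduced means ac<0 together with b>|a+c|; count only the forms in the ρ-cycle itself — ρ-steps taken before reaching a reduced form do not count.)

D = 85, ⌊√D⌋ = 9
descent: ρ → (3,5,-5)  [lands on river]
river: ρ → (-5,5,3)
river: ρ → (3,7,-3)
river: ρ → (-3,5,5)
river: ρ → (5,5,-3)
river: ρ → (-3,7,3)
ρ-cycle length = 6 (tail of 1 descent step not counted)

6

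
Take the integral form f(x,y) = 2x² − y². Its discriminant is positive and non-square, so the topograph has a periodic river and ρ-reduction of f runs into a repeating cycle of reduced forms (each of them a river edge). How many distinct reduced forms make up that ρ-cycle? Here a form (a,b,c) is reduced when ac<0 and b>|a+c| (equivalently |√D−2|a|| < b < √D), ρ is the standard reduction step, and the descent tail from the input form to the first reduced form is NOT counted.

D = 8, ⌊√D⌋ = 2
descent: ρ → (-1,2,1)  [lands on river]
river: ρ → (1,2,-1)
ρ-cycle length = 2 (tail of 1 descent step not counted)

2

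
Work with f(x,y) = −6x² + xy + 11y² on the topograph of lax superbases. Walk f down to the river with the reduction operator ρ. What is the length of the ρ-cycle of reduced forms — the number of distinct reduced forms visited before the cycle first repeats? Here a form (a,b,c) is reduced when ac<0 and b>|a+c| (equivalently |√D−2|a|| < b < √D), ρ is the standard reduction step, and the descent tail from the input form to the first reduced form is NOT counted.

D = 265, ⌊√D⌋ = 16
descent: ρ → (11,-1,-6)
descent: ρ → (-6,13,4)  [lands on river]
river: ρ → (4,11,-9)
river: ρ → (-9,7,6)
river: ρ → (6,5,-10)
river: ρ → (-10,15,1)
river: ρ → (1,15,-10)
river: ρ → (-10,5,6)
river: ρ → (6,7,-9)
river: ρ → (-9,11,4)
river: ρ → (4,13,-6)
river: ρ → (-6,11,6)
river: ρ → (6,13,-4)
river: ρ → (-4,11,9)
river: ρ → (9,7,-6)
river: ρ → (-6,5,10)
river: ρ → (10,15,-1)
river: ρ → (-1,15,10)
river: ρ → (10,5,-6)
river: ρ → (-6,7,9)
river: ρ → (9,11,-4)
river: ρ → (-4,13,6)
river: ρ → (6,11,-6)
ρ-cycle length = 22 (tail of 2 descent steps not counted)

22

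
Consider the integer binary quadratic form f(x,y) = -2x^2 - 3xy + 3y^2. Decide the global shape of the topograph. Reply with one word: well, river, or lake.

D = b²−4ac = (-3)² − 4·(-2)·3 = 33
D > 0 non-square ⇒ indefinite ⇒ periodic river

river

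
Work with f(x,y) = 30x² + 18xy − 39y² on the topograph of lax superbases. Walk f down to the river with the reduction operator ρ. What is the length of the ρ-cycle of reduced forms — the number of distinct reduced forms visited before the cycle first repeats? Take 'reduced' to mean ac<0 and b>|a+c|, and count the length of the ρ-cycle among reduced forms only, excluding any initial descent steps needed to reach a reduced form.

D = 5004, ⌊√D⌋ = 70
river: ρ → (-39,60,9)
river: ρ → (9,66,-18)
river: ρ → (-18,42,45)
river: ρ → (45,48,-15)
river: ρ → (-15,42,54)
river: ρ → (54,66,-3)
river: ρ → (-3,66,54)
river: ρ → (54,42,-15)
river: ρ → (-15,48,45)
river: ρ → (45,42,-18)
river: ρ → (-18,66,9)
river: ρ → (9,60,-39)
river: ρ → (-39,18,30)
river: ρ → (30,42,-27)
river: ρ → (-27,66,6)
river: ρ → (6,66,-27)
river: ρ → (-27,42,30)
river: ρ → (30,18,-39)
ρ-cycle length = 18 (tail of 0 descent steps not counted)

18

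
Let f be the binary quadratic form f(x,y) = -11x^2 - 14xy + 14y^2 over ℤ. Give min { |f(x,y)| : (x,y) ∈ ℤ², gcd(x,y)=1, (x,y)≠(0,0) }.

descent: ρ → (14,14,-11)  [lands on river]
river: ρ → (-11,8,17)
river: ρ → (17,26,-2)
river: ρ → (-2,26,17)
river: ρ → (17,8,-11)
river: ρ → (-11,14,14)
closes: descent 1, river 6
min |a| on river = 2

2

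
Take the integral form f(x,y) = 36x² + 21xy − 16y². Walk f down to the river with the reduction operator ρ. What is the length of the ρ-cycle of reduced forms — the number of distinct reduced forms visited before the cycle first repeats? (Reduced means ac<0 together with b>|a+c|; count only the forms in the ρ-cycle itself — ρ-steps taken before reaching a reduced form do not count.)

D = 2745, ⌊√D⌋ = 52
river: ρ → (-16,43,14)
river: ρ → (14,41,-19)
river: ρ → (-19,35,20)
river: ρ → (20,45,-9)
river: ρ → (-9,45,20)
river: ρ → (20,35,-19)
river: ρ → (-19,41,14)
river: ρ → (14,43,-16)
river: ρ → (-16,21,36)
river: ρ → (36,51,-1)
river: ρ → (-1,51,36)
river: ρ → (36,21,-16)
ρ-cycle length = 12 (tail of 0 descent steps not counted)

12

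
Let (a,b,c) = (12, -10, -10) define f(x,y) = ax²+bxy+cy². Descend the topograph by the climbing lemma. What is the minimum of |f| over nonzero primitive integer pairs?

descent: ρ → (-10,10,12)  [lands on river]
river: ρ → (12,14,-8)
river: ρ → (-8,18,8)
river: ρ → (8,14,-12)
river: ρ → (-12,10,10)
river: ρ → (10,10,-12)
river: ρ → (-12,14,8)
river: ρ → (8,18,-8)
river: ρ → (-8,14,12)
river: ρ → (12,10,-10)
closes: descent 1, river 10
min |a| on river = 8

8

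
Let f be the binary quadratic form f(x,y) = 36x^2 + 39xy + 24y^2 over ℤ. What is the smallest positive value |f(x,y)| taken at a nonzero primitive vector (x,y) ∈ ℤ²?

translate: b→-33 (≡39 mod 72), so (36,39,24)→(36,-33,21)
flip: (36,-33,21)→(21,33,36)
translate: b→-9 (≡33 mod 42), so (21,33,36)→(21,-9,24)
reduced (well bottom): (21,-9,24) with a≤c, −a<b≤a
well minimum = a = 21

21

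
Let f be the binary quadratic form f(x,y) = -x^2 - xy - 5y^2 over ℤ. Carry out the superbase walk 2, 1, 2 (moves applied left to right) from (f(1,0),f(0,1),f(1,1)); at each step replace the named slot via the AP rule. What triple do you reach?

start (-1,-5,-7) = (f(1,0),f(0,1),f(1,1))
replace slot 2: 2·((-1)+(-7)) − (-5) = -11 → (-1,-11,-7)
replace slot 1: 2·((-11)+(-7)) − (-1) = -35 → (-35,-11,-7)
replace slot 2: 2·((-35)+(-7)) − (-11) = -73 → (-35,-73,-7)

-35,-73,-7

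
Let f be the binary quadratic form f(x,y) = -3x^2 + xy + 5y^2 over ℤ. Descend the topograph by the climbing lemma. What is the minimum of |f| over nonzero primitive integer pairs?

descent: ρ → (5,-1,-3)
descent: ρ → (-3,7,1)  [lands on river]
river: ρ → (1,7,-3)
river: ρ → (-3,5,3)
river: ρ → (3,7,-1)
river: ρ → (-1,7,3)
river: ρ → (3,5,-3)
closes: descent 2, river 6
min |a| on river = 1

1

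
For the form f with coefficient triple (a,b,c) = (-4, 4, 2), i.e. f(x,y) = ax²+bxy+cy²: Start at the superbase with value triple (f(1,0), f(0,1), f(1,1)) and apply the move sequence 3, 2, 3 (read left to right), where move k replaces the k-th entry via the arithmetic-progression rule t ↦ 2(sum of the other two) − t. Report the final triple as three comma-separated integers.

start (-4,2,2) = (f(1,0),f(0,1),f(1,1))
replace slot 3: 2·((-4)+2) − 2 = -6 → (-4,2,-6)
replace slot 2: 2·((-4)+(-6)) − 2 = -22 → (-4,-22,-6)
replace slot 3: 2·((-4)+(-22)) − (-6) = -46 → (-4,-22,-46)

-4,-22,-46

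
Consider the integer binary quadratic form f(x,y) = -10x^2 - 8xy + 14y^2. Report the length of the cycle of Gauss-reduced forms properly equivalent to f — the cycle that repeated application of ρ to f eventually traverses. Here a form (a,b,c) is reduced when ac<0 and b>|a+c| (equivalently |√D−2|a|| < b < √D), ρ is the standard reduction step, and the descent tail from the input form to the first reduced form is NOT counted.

D = 624, ⌊√D⌋ = 24
descent: ρ → (14,8,-10)  [lands on river]
river: ρ → (-10,12,12)
river: ρ → (12,12,-10)
river: ρ → (-10,8,14)
river: ρ → (14,20,-4)
river: ρ → (-4,20,14)
ρ-cycle length = 6 (tail of 1 descent step not counted)

6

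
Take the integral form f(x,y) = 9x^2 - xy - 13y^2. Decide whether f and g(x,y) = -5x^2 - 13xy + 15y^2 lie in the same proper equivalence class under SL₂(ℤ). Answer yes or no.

D₁ = 469, D₂ = 469
river cycle of f (length 4): (9, 17, -5), (-5, 13, 15), (15, 17, -3), (-3, 19, 9)
river cycle of g (length 4): (15, 13, -5), (-5, 17, 9), (9, 19, -3), (-3, 17, 15)
cycles differ ⇒ inequivalent

no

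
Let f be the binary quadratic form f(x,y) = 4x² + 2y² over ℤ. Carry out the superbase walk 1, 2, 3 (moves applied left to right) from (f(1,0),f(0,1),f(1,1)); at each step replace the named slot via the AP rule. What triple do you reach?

start (4,2,6) = (f(1,0),f(0,1),f(1,1))
replace slot 1: 2·(2+6) − 4 = 12 → (12,2,6)
replace slot 2: 2·(12+6) − 2 = 34 → (12,34,6)
replace slot 3: 2·(12+34) − 6 = 86 → (12,34,86)

12,34,86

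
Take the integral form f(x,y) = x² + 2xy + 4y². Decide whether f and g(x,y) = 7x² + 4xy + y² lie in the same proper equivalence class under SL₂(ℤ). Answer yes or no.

D₁ = -12, D₂ = -12
f: translate: b→0 (≡2 mod 2), so (1,2,4)→(1,0,3)
f: reduced (well bottom): (1,0,3) with a≤c, −a<b≤a
g: flip: (7,4,1)→(1,-4,7)
g: translate: b→0 (≡-4 mod 2), so (1,-4,7)→(1,0,3)
g: reduced (well bottom): (1,0,3) with a≤c, −a<b≤a
reduced forms (1, 0, 3) vs (1, 0, 3) ⇒ equivalent

yes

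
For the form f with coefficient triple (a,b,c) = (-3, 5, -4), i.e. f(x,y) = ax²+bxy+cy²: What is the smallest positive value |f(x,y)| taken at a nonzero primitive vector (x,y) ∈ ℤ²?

translate: b→1 (≡-5 mod 6), so (3,-5,4)→(3,1,2)
flip: (3,1,2)→(2,-1,3)
reduced (well bottom): (2,-1,3) with a≤c, −a<b≤a
well minimum |f| = |-2| = 2 (negative-definite)

2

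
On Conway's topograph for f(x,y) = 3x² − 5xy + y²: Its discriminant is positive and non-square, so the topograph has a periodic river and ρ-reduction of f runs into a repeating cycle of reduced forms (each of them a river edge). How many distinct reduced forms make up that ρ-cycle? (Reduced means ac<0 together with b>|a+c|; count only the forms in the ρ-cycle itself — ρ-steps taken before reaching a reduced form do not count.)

D = 13, ⌊√D⌋ = 3
descent: ρ → (1,3,-1)  [lands on river]
river: ρ → (-1,3,1)
ρ-cycle length = 2 (tail of 1 descent step not counted)

2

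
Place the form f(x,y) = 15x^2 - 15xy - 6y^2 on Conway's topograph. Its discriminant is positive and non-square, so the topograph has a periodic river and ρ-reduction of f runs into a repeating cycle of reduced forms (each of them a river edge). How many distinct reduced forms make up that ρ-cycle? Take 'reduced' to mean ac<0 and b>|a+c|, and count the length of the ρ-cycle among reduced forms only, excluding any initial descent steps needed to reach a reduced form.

D = 585, ⌊√D⌋ = 24
descent: ρ → (-6,15,15)  [lands on river]
river: ρ → (15,15,-6)
river: ρ → (-6,21,6)
river: ρ → (6,15,-15)
river: ρ → (-15,15,6)
river: ρ → (6,21,-6)
ρ-cycle length = 6 (tail of 1 descent step not counted)

6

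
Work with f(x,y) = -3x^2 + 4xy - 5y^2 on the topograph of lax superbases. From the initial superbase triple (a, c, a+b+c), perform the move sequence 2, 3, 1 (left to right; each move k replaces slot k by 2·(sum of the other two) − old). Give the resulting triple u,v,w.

start (-3,-5,-4) = (f(1,0),f(0,1),f(1,1))
replace slot 2: 2·((-3)+(-4)) − (-5) = -9 → (-3,-9,-4)
replace slot 3: 2·((-3)+(-9)) − (-4) = -20 → (-3,-9,-20)
replace slot 1: 2·((-9)+(-20)) − (-3) = -55 → (-55,-9,-20)

-55,-9,-20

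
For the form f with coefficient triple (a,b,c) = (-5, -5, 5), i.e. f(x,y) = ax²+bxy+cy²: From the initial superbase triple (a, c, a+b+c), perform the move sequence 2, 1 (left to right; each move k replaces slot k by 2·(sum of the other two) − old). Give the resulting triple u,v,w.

start (-5,5,-5) = (f(1,0),f(0,1),f(1,1))
replace slot 2: 2·((-5)+(-5)) − 5 = -25 → (-5,-25,-5)
replace slot 1: 2·((-25)+(-5)) − (-5) = -55 → (-55,-25,-5)

-55,-25,-5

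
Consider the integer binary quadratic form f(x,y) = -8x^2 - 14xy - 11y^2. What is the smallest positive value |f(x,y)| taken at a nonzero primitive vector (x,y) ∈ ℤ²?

translate: b→-2 (≡14 mod 16), so (8,14,11)→(8,-2,5)
flip: (8,-2,5)→(5,2,8)
reduced (well bottom): (5,2,8) with a≤c, −a<b≤a
well minimum |f| = |-5| = 5 (negative-definite)

5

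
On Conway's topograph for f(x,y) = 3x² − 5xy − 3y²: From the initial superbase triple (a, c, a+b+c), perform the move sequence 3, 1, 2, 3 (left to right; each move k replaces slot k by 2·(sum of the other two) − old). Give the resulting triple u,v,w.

start (3,-3,-5) = (f(1,0),f(0,1),f(1,1))
replace slot 3: 2·(3+(-3)) − (-5) = 5 → (3,-3,5)
replace slot 1: 2·((-3)+5) − 3 = 1 → (1,-3,5)
replace slot 2: 2·(1+5) − (-3) = 15 → (1,15,5)
replace slot 3: 2·(1+15) − 5 = 27 → (1,15,27)

1,15,27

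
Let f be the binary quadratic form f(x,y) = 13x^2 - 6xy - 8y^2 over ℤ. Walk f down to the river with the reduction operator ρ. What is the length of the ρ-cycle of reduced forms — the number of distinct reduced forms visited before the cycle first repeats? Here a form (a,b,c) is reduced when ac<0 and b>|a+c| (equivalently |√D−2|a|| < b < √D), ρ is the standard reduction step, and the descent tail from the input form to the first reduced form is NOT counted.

D = 452, ⌊√D⌋ = 21
descent: ρ → (-8,6,13)  [lands on river]
river: ρ → (13,20,-1)
river: ρ → (-1,20,13)
river: ρ → (13,6,-8)
river: ρ → (-8,10,11)
river: ρ → (11,12,-7)
river: ρ → (-7,16,7)
river: ρ → (7,12,-11)
river: ρ → (-11,10,8)
river: ρ → (8,6,-13)
river: ρ → (-13,20,1)
river: ρ → (1,20,-13)
river: ρ → (-13,6,8)
river: ρ → (8,10,-11)
river: ρ → (-11,12,7)
river: ρ → (7,16,-7)
river: ρ → (-7,12,11)
river: ρ → (11,10,-8)
ρ-cycle length = 18 (tail of 1 descent step not counted)

18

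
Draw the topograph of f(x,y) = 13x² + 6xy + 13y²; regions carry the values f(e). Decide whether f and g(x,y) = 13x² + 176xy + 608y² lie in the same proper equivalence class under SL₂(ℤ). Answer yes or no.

D₁ = -640, D₂ = -640
f: reduced (well bottom): (13,6,13) with a≤c, −a<b≤a
g: translate: b→-6 (≡176 mod 26), so (13,176,608)→(13,-6,13)
g: flip: (13,-6,13)→(13,6,13)
g: reduced (well bottom): (13,6,13) with a≤c, −a<b≤a
reduced forms (13, 6, 13) vs (13, 6, 13) ⇒ equivalent

yes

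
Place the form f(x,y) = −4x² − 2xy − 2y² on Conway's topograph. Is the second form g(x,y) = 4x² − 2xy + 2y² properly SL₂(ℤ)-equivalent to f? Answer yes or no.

D₁ = -28, D₂ = -28
f is negative-definite; reduce −f:
−f: flip: (4,2,2)→(2,-2,4)
−f: translate: b→2 (≡-2 mod 4), so (2,-2,4)→(2,2,4)
−f: reduced (well bottom): (2,2,4) with a≤c, −a<b≤a
flip sign back: reduced form of f is (-2,-2,-4)
g: flip: (4,-2,2)→(2,2,4)
g: reduced (well bottom): (2,2,4) with a≤c, −a<b≤a
reduced forms (-2, -2, -4) vs (2, 2, 4) ⇒ inequivalent

no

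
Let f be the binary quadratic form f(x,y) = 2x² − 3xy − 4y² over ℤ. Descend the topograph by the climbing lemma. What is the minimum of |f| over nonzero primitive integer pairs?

descent: ρ → (-4,3,2)  [lands on river]
river: ρ → (2,5,-2)
river: ρ → (-2,3,4)
river: ρ → (4,5,-1)
river: ρ → (-1,5,4)
river: ρ → (4,3,-2)
river: ρ → (-2,5,2)
river: ρ → (2,3,-4)
river: ρ → (-4,5,1)
river: ρ → (1,5,-4)
closes: descent 1, river 10
min |a| on river = 1

1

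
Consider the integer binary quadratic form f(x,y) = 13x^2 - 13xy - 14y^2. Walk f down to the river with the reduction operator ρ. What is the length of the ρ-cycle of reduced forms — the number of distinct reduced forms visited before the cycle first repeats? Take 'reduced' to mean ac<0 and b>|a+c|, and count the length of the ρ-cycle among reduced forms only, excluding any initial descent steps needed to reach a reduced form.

D = 897, ⌊√D⌋ = 29
descent: ρ → (-14,13,13)  [lands on river]
river: ρ → (13,13,-14)
river: ρ → (-14,15,12)
river: ρ → (12,9,-17)
river: ρ → (-17,25,4)
river: ρ → (4,23,-23)
river: ρ → (-23,23,4)
river: ρ → (4,25,-17)
river: ρ → (-17,9,12)
river: ρ → (12,15,-14)
ρ-cycle length = 10 (tail of 1 descent step not counted)

10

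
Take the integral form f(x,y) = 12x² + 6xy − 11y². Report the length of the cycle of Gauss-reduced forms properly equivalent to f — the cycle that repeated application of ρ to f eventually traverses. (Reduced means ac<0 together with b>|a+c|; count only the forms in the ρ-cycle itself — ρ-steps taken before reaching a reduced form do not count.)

D = 564, ⌊√D⌋ = 23
river: ρ → (-11,16,7)
river: ρ → (7,12,-15)
river: ρ → (-15,18,4)
river: ρ → (4,22,-5)
river: ρ → (-5,18,12)
river: ρ → (12,6,-11)
ρ-cycle length = 6 (tail of 0 descent steps not counted)

6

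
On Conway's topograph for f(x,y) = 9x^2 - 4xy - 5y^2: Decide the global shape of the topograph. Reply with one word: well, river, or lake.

D = b²−4ac = (-4)² − 4·9·(-5) = 196
D = 14² is a perfect square ⇒ form factors over ℤ ⇒ lakes

lake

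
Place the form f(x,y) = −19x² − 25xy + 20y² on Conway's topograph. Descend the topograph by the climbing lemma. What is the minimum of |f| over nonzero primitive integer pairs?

descent: ρ → (20,25,-19)  [lands on river]
river: ρ → (-19,13,26)
river: ρ → (26,39,-6)
river: ρ → (-6,45,5)
river: ρ → (5,45,-6)
river: ρ → (-6,39,26)
river: ρ → (26,13,-19)
river: ρ → (-19,25,20)
river: ρ → (20,15,-24)
river: ρ → (-24,33,11)
river: ρ → (11,33,-24)
river: ρ → (-24,15,20)
closes: descent 1, river 12
min |a| on river = 5

5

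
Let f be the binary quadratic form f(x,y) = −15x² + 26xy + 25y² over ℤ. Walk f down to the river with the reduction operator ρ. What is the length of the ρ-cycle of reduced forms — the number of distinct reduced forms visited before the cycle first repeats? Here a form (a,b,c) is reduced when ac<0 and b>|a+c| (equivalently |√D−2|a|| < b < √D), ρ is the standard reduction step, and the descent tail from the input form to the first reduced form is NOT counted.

D = 2176, ⌊√D⌋ = 46
river: ρ → (25,24,-16)
river: ρ → (-16,40,9)
river: ρ → (9,32,-32)
river: ρ → (-32,32,9)
river: ρ → (9,40,-16)
river: ρ → (-16,24,25)
river: ρ → (25,26,-15)
river: ρ → (-15,34,17)
river: ρ → (17,34,-15)
river: ρ → (-15,26,25)
ρ-cycle length = 10 (tail of 0 descent steps not counted)

10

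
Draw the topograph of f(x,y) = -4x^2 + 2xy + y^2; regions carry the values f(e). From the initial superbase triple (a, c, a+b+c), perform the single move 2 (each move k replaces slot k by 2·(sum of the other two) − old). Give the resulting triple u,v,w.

start (-4,1,-1) = (f(1,0),f(0,1),f(1,1))
replace slot 2: 2·((-4)+(-1)) − 1 = -11 → (-4,-11,-1)

-4,-11,-1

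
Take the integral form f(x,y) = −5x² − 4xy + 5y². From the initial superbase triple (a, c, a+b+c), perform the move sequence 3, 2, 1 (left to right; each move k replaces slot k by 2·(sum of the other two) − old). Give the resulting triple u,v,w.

start (-5,5,-4) = (f(1,0),f(0,1),f(1,1))
replace slot 3: 2·((-5)+5) − (-4) = 4 → (-5,5,4)
replace slot 2: 2·((-5)+4) − 5 = -7 → (-5,-7,4)
replace slot 1: 2·((-7)+4) − (-5) = -1 → (-1,-7,4)

-1,-7,4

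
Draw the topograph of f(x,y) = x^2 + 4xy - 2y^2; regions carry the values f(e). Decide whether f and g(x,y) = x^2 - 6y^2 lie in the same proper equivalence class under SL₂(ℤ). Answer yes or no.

D₁ = 24, D₂ = 24
river cycle of f (length 2): (-2, 4, 1), (1, 4, -2)
river cycle of g (length 2): (1, 4, -2), (-2, 4, 1)
cycles coincide ⇒ equivalent

yes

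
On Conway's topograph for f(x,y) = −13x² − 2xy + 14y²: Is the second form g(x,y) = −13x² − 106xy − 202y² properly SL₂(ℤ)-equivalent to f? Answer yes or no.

D₁ = 732, D₂ = 732
river cycle of f (length 6): (14, 2, -13), (-13, 24, 3), (3, 24, -13), (-13, 2, 14), (14, 26, -1), (-1, 26, 14)
river cycle of g (length 6): (-13, 24, 3), (3, 24, -13), (-13, 2, 14), (14, 26, -1), (-1, 26, 14), (14, 2, -13)
cycles coincide ⇒ equivalent

yes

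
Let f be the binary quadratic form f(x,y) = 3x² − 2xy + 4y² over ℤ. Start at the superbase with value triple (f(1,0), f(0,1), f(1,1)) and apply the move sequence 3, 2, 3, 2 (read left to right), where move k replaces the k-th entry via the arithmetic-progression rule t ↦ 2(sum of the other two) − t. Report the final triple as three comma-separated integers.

start (3,4,5) = (f(1,0),f(0,1),f(1,1))
replace slot 3: 2·(3+4) − 5 = 9 → (3,4,9)
replace slot 2: 2·(3+9) − 4 = 20 → (3,20,9)
replace slot 3: 2·(3+20) − 9 = 37 → (3,20,37)
replace slot 2: 2·(3+37) − 20 = 60 → (3,60,37)

3,60,37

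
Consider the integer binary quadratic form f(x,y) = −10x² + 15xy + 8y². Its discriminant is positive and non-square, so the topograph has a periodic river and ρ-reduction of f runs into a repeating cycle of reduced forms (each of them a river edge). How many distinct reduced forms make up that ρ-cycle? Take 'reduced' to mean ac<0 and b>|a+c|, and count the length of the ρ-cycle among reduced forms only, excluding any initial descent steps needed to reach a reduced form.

D = 545, ⌊√D⌋ = 23
river: ρ → (8,17,-8)
river: ρ → (-8,15,10)
river: ρ → (10,5,-13)
river: ρ → (-13,21,2)
river: ρ → (2,23,-2)
river: ρ → (-2,21,13)
river: ρ → (13,5,-10)
river: ρ → (-10,15,8)
ρ-cycle length = 8 (tail of 0 descent steps not counted)

8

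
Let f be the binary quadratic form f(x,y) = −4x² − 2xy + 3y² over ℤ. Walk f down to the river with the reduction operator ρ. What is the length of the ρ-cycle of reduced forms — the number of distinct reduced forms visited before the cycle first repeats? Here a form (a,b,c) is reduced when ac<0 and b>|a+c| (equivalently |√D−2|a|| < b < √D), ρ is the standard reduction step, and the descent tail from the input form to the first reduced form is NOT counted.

D = 52, ⌊√D⌋ = 7
descent: ρ → (3,2,-4)  [lands on river]
river: ρ → (-4,6,1)
river: ρ → (1,6,-4)
river: ρ → (-4,2,3)
river: ρ → (3,4,-3)
river: ρ → (-3,2,4)
river: ρ → (4,6,-1)
river: ρ → (-1,6,4)
river: ρ → (4,2,-3)
river: ρ → (-3,4,3)
ρ-cycle length = 10 (tail of 1 descent step not counted)

10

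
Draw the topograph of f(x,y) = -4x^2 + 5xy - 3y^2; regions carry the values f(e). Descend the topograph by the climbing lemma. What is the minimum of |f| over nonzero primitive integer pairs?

translate: b→3 (≡-5 mod 8), so (4,-5,3)→(4,3,2)
flip: (4,3,2)→(2,-3,4)
translate: b→1 (≡-3 mod 4), so (2,-3,4)→(2,1,3)
reduced (well bottom): (2,1,3) with a≤c, −a<b≤a
well minimum |f| = |-2| = 2 (negative-definite)

2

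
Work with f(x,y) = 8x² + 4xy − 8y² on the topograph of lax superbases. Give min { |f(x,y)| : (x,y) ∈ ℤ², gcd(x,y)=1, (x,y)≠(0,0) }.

river: ρ → (-8,12,4)
river: ρ → (4,12,-8)
river: ρ → (-8,4,8)
river: ρ → (8,12,-4)
river: ρ → (-4,12,8)
river: ρ → (8,4,-8)
closes: descent 0, river 6
min |a| on river = 4

4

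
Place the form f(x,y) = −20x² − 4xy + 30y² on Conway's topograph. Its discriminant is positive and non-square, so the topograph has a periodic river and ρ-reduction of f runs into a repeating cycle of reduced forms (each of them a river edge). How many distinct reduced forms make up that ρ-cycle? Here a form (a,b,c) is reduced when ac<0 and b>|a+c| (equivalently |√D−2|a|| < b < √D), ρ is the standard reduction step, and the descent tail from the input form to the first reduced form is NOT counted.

D = 2416, ⌊√D⌋ = 49
descent: ρ → (30,4,-20)
descent: ρ → (-20,36,14)  [lands on river]
river: ρ → (14,48,-2)
river: ρ → (-2,48,14)
river: ρ → (14,36,-20)
river: ρ → (-20,44,6)
river: ρ → (6,40,-34)
river: ρ → (-34,28,12)
river: ρ → (12,44,-10)
river: ρ → (-10,36,28)
river: ρ → (28,20,-18)
river: ρ → (-18,16,30)
river: ρ → (30,44,-4)
river: ρ → (-4,44,30)
river: ρ → (30,16,-18)
river: ρ → (-18,20,28)
river: ρ → (28,36,-10)
river: ρ → (-10,44,12)
river: ρ → (12,28,-34)
river: ρ → (-34,40,6)
river: ρ → (6,44,-20)
ρ-cycle length = 20 (tail of 2 descent steps not counted)

20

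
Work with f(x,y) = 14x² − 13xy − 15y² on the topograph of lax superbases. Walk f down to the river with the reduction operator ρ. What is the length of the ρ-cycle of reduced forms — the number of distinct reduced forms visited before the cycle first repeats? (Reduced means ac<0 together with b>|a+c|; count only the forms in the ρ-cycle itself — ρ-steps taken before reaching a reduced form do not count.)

D = 1009, ⌊√D⌋ = 31
descent: ρ → (-15,13,14)  [lands on river]
river: ρ → (14,15,-14)
river: ρ → (-14,13,15)
river: ρ → (15,17,-12)
river: ρ → (-12,31,1)
river: ρ → (1,31,-12)
river: ρ → (-12,17,15)
river: ρ → (15,13,-14)
river: ρ → (-14,15,14)
river: ρ → (14,13,-15)
river: ρ → (-15,17,12)
river: ρ → (12,31,-1)
river: ρ → (-1,31,12)
river: ρ → (12,17,-15)
ρ-cycle length = 14 (tail of 1 descent step not counted)

14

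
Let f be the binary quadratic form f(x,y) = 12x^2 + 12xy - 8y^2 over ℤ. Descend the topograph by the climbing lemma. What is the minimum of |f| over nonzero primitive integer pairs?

river: ρ → (-8,20,4)
river: ρ → (4,20,-8)
river: ρ → (-8,12,12)
river: ρ → (12,12,-8)
closes: descent 0, river 4
min |a| on river = 4

4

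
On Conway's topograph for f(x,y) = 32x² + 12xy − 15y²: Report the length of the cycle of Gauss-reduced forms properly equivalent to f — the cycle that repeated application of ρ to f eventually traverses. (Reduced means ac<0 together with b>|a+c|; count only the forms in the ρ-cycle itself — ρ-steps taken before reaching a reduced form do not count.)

D = 2064, ⌊√D⌋ = 45
descent: ρ → (-15,18,29)  [lands on river]
river: ρ → (29,40,-4)
river: ρ → (-4,40,29)
river: ρ → (29,18,-15)
river: ρ → (-15,42,5)
river: ρ → (5,38,-31)
river: ρ → (-31,24,12)
river: ρ → (12,24,-31)
river: ρ → (-31,38,5)
river: ρ → (5,42,-15)
ρ-cycle length = 10 (tail of 1 descent step not counted)

10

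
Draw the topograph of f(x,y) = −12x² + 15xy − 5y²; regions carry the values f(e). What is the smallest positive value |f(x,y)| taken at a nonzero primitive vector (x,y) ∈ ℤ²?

translate: b→9 (≡-15 mod 24), so (12,-15,5)→(12,9,2)
flip: (12,9,2)→(2,-9,12)
translate: b→-1 (≡-9 mod 4), so (2,-9,12)→(2,-1,2)
flip: (2,-1,2)→(2,1,2)
reduced (well bottom): (2,1,2) with a≤c, −a<b≤a
well minimum |f| = |-2| = 2 (negative-definite)

2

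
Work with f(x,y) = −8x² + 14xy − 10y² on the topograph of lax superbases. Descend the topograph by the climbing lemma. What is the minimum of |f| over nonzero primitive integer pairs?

translate: b→2 (≡-14 mod 16), so (8,-14,10)→(8,2,4)
flip: (8,2,4)→(4,-2,8)
reduced (well bottom): (4,-2,8) with a≤c, −a<b≤a
well minimum |f| = |-4| = 4 (negative-definite)

4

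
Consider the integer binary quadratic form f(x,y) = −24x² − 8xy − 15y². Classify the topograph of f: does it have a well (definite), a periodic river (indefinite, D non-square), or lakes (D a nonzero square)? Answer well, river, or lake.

D = b²−4ac = (-8)² − 4·(-24)·(-15) = -1376
D < 0 ⇒ definite ⇒ every region one sign ⇒ single well

well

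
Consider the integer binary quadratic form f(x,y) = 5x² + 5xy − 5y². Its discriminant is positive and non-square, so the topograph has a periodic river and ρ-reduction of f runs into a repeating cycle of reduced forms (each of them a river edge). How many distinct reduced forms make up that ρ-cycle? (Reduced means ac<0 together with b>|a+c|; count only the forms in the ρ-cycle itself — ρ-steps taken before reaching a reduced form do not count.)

D = 125, ⌊√D⌋ = 11
river: ρ → (-5,5,5)
river: ρ → (5,5,-5)
ρ-cycle length = 2 (tail of 0 descent steps not counted)

2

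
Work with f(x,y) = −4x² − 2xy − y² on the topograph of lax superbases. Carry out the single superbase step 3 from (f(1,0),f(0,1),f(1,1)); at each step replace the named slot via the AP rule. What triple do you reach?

start (-4,-1,-7) = (f(1,0),f(0,1),f(1,1))
replace slot 3: 2·((-4)+(-1)) − (-7) = -3 → (-4,-1,-3)

-4,-1,-3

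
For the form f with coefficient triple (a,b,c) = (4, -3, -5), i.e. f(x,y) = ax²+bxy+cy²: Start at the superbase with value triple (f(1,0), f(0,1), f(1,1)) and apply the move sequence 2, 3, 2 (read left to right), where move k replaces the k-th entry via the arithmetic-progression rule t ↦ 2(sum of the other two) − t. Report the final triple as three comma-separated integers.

start (4,-5,-4) = (f(1,0),f(0,1),f(1,1))
replace slot 2: 2·(4+(-4)) − (-5) = 5 → (4,5,-4)
replace slot 3: 2·(4+5) − (-4) = 22 → (4,5,22)
replace slot 2: 2·(4+22) − 5 = 47 → (4,47,22)

4,47,22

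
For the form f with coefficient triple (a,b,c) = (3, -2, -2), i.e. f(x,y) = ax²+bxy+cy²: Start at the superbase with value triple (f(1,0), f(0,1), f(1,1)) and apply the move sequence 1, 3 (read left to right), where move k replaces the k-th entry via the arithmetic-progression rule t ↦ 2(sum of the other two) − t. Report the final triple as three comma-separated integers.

start (3,-2,-1) = (f(1,0),f(0,1),f(1,1))
replace slot 1: 2·((-2)+(-1)) − 3 = -9 → (-9,-2,-1)
replace slot 3: 2·((-9)+(-2)) − (-1) = -21 → (-9,-2,-21)

-9,-2,-21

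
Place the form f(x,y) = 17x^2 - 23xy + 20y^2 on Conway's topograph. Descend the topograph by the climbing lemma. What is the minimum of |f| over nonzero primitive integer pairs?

translate: b→11 (≡-23 mod 34), so (17,-23,20)→(17,11,14)
flip: (17,11,14)→(14,-11,17)
reduced (well bottom): (14,-11,17) with a≤c, −a<b≤a
well minimum = a = 14

14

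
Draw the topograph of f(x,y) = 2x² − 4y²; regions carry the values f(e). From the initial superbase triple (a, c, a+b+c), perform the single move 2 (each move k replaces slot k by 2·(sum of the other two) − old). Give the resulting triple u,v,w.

start (2,-4,-2) = (f(1,0),f(0,1),f(1,1))
replace slot 2: 2·(2+(-2)) − (-4) = 4 → (2,4,-2)

2,4,-2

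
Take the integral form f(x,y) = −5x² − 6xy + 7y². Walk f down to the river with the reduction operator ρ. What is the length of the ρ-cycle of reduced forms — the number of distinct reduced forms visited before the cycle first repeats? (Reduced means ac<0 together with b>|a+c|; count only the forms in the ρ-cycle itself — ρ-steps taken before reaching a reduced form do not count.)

D = 176, ⌊√D⌋ = 13
descent: ρ → (7,6,-5)  [lands on river]
river: ρ → (-5,4,8)
river: ρ → (8,12,-1)
river: ρ → (-1,12,8)
river: ρ → (8,4,-5)
river: ρ → (-5,6,7)
river: ρ → (7,8,-4)
river: ρ → (-4,8,7)
ρ-cycle length = 8 (tail of 1 descent step not counted)

8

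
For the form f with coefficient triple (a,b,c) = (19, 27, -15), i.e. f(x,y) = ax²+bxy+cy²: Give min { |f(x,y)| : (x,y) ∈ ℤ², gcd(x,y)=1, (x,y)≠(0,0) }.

river: ρ → (-15,33,13)
river: ρ → (13,19,-29)
river: ρ → (-29,39,3)
river: ρ → (3,39,-29)
river: ρ → (-29,19,13)
river: ρ → (13,33,-15)
river: ρ → (-15,27,19)
river: ρ → (19,11,-23)
river: ρ → (-23,35,7)
river: ρ → (7,35,-23)
river: ρ → (-23,11,19)
river: ρ → (19,27,-15)
closes: descent 0, river 12
min |a| on river = 3

3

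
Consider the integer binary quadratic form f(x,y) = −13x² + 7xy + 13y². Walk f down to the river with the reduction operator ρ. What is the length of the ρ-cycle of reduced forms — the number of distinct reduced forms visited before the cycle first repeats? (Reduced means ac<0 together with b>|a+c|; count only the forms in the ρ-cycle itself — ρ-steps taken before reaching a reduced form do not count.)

D = 725, ⌊√D⌋ = 26
river: ρ → (13,19,-7)
river: ρ → (-7,23,7)
river: ρ → (7,19,-13)
river: ρ → (-13,7,13)
ρ-cycle length = 4 (tail of 0 descent steps not counted)

4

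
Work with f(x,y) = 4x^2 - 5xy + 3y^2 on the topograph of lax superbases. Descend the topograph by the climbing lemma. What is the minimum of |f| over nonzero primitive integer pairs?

translate: b→3 (≡-5 mod 8), so (4,-5,3)→(4,3,2)
flip: (4,3,2)→(2,-3,4)
translate: b→1 (≡-3 mod 4), so (2,-3,4)→(2,1,3)
reduced (well bottom): (2,1,3) with a≤c, −a<b≤a
well minimum = a = 2

2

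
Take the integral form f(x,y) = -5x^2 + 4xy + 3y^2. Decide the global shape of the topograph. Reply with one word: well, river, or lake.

D = b²−4ac = 4² − 4·(-5)·3 = 76
D > 0 non-square ⇒ indefinite ⇒ periodic river

river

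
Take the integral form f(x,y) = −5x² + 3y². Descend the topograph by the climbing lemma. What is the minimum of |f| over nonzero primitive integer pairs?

descent: ρ → (3,6,-2)  [lands on river]
river: ρ → (-2,6,3)
closes: descent 1, river 2
min |a| on river = 2

2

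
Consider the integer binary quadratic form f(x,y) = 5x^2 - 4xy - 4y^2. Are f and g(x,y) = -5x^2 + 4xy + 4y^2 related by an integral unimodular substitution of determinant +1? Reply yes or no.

D₁ = 96, D₂ = 96
river cycle of f (length 4): (-4, 4, 5), (5, 6, -3), (-3, 6, 5), (5, 4, -4)
river cycle of g (length 4): (4, 4, -5), (-5, 6, 3), (3, 6, -5), (-5, 4, 4)
cycles differ ⇒ inequivalent

no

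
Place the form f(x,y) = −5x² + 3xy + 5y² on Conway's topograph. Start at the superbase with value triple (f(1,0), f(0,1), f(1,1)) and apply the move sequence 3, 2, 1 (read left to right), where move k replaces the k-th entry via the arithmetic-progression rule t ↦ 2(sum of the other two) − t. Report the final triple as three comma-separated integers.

start (-5,5,3) = (f(1,0),f(0,1),f(1,1))
replace slot 3: 2·((-5)+5) − 3 = -3 → (-5,5,-3)
replace slot 2: 2·((-5)+(-3)) − 5 = -21 → (-5,-21,-3)
replace slot 1: 2·((-21)+(-3)) − (-5) = -43 → (-43,-21,-3)

-43,-21,-3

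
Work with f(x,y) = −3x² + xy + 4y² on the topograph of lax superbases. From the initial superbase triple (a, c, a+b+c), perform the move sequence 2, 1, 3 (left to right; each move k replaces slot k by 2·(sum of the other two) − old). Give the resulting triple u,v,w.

start (-3,4,2) = (f(1,0),f(0,1),f(1,1))
replace slot 2: 2·((-3)+2) − 4 = -6 → (-3,-6,2)
replace slot 1: 2·((-6)+2) − (-3) = -5 → (-5,-6,2)
replace slot 3: 2·((-5)+(-6)) − 2 = -24 → (-5,-6,-24)

-5,-6,-24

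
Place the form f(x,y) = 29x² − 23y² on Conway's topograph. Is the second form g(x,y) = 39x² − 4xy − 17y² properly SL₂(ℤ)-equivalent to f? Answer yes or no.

D₁ = 2668, D₂ = 2668
river cycle of f (length 14): (-23, 46, 6), (6, 50, -7), (-7, 48, 13), (13, 30, -34), (-34, 38, 9), (9, 34, -42), (-42, 50, 1), (1, 50, -42), (-42, 34, 9), (9, 38, -34), … (4 more)
river cycle of g (length 18): (-17, 38, 18), (18, 34, -21), (-21, 50, 2), (2, 50, -21), (-21, 34, 18), (18, 38, -17), (-17, 30, 26), (26, 22, -21), (-21, 20, 27), (27, 34, -14), … (8 more)
cycles differ ⇒ inequivalent

no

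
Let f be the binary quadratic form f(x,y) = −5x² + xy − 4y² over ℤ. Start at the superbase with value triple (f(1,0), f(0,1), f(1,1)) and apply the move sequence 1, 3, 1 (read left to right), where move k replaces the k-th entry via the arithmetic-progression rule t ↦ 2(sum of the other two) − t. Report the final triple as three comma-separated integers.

start (-5,-4,-8) = (f(1,0),f(0,1),f(1,1))
replace slot 1: 2·((-4)+(-8)) − (-5) = -19 → (-19,-4,-8)
replace slot 3: 2·((-19)+(-4)) − (-8) = -38 → (-19,-4,-38)
replace slot 1: 2·((-4)+(-38)) − (-19) = -65 → (-65,-4,-38)

-65,-4,-38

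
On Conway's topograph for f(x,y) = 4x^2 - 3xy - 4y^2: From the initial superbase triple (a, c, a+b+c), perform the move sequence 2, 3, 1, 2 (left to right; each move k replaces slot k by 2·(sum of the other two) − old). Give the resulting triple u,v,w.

start (4,-4,-3) = (f(1,0),f(0,1),f(1,1))
replace slot 2: 2·(4+(-3)) − (-4) = 6 → (4,6,-3)
replace slot 3: 2·(4+6) − (-3) = 23 → (4,6,23)
replace slot 1: 2·(6+23) − 4 = 54 → (54,6,23)
replace slot 2: 2·(54+23) − 6 = 148 → (54,148,23)

54,148,23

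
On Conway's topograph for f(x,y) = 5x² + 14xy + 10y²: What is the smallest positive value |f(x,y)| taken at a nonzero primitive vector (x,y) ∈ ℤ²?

translate: b→4 (≡14 mod 10), so (5,14,10)→(5,4,1)
flip: (5,4,1)→(1,-4,5)
translate: b→0 (≡-4 mod 2), so (1,-4,5)→(1,0,1)
reduced (well bottom): (1,0,1) with a≤c, −a<b≤a
well minimum = a = 1

1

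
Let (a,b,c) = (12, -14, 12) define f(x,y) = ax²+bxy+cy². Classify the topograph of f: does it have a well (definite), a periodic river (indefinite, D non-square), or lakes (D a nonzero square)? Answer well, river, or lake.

D = b²−4ac = (-14)² − 4·12·12 = -380
D < 0 ⇒ definite ⇒ every region one sign ⇒ single well

well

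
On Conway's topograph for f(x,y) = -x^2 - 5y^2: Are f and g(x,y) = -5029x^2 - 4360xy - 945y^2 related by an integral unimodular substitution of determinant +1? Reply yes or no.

D₁ = -20, D₂ = -20
f is negative-definite; reduce −f:
−f: reduced (well bottom): (1,0,5) with a≤c, −a<b≤a
flip sign back: reduced form of f is (-1,0,-5)
g is negative-definite; reduce −g:
−g: flip: (5029,4360,945)→(945,-4360,5029)
−g: translate: b→-580 (≡-4360 mod 1890), so (945,-4360,5029)→(945,-580,89)
−g: flip: (945,-580,89)→(89,580,945)
−g: translate: b→46 (≡580 mod 178), so (89,580,945)→(89,46,6)
−g: flip: (89,46,6)→(6,-46,89)
−g: translate: b→2 (≡-46 mod 12), so (6,-46,89)→(6,2,1)
−g: flip: (6,2,1)→(1,-2,6)
−g: translate: b→0 (≡-2 mod 2), so (1,-2,6)→(1,0,5)
−g: reduced (well bottom): (1,0,5) with a≤c, −a<b≤a
flip sign back: reduced form of g is (-1,0,-5)
reduced forms (-1, 0, -5) vs (-1, 0, -5) ⇒ equivalent

yes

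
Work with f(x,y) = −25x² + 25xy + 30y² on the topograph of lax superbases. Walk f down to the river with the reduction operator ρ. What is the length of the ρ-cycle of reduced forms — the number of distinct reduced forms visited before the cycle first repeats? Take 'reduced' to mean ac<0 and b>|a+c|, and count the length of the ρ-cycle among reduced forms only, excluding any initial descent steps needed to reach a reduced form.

D = 3625, ⌊√D⌋ = 60
river: ρ → (30,35,-20)
river: ρ → (-20,45,20)
river: ρ → (20,35,-30)
river: ρ → (-30,25,25)
river: ρ → (25,25,-30)
river: ρ → (-30,35,20)
river: ρ → (20,45,-20)
river: ρ → (-20,35,30)
river: ρ → (30,25,-25)
river: ρ → (-25,25,30)
ρ-cycle length = 10 (tail of 0 descent steps not counted)

10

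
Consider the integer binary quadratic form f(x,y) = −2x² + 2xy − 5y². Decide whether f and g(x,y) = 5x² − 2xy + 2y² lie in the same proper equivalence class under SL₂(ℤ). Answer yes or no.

D₁ = -36, D₂ = -36
f is negative-definite; reduce −f:
−f: translate: b→2 (≡-2 mod 4), so (2,-2,5)→(2,2,5)
−f: reduced (well bottom): (2,2,5) with a≤c, −a<b≤a
flip sign back: reduced form of f is (-2,-2,-5)
g: flip: (5,-2,2)→(2,2,5)
g: reduced (well bottom): (2,2,5) with a≤c, −a<b≤a
reduced forms (-2, -2, -5) vs (2, 2, 5) ⇒ inequivalent

no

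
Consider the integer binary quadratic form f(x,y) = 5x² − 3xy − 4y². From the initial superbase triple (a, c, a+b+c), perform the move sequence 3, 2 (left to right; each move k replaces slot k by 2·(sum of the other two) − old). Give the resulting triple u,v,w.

start (5,-4,-2) = (f(1,0),f(0,1),f(1,1))
replace slot 3: 2·(5+(-4)) − (-2) = 4 → (5,-4,4)
replace slot 2: 2·(5+4) − (-4) = 22 → (5,22,4)

5,22,4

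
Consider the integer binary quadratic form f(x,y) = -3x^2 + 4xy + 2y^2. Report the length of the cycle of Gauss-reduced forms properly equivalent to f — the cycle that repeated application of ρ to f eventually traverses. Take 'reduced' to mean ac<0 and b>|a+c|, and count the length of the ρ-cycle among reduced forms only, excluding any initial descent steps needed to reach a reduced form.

D = 40, ⌊√D⌋ = 6
river: ρ → (2,4,-3)
river: ρ → (-3,2,3)
river: ρ → (3,4,-2)
river: ρ → (-2,4,3)
river: ρ → (3,2,-3)
river: ρ → (-3,4,2)
ρ-cycle length = 6 (tail of 0 descent steps not counted)

6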